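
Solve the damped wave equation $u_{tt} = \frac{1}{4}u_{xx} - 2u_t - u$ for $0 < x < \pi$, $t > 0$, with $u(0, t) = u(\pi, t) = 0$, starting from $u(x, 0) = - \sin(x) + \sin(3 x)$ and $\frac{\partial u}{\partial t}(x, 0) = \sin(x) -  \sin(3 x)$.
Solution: Substitute $u = e^{-t}w$.
Then $u_t = e^{-t}(w_t - w)$, $u_{tt} = e^{-t}(w_{tt} - 2w_t + w)$, $u_{xx} = e^{-t}w_{xx}$; substituting and dividing by $e^{-t}$, the lower-order terms cancel: $w_{tt} = \frac{1}{4}w_{xx}$ (standard wave equation).
Data for $w$: $w(x,0) = u(x,0) = - \sin(x) + \sin(3 x)$; $w_t(x,0) = u_t(x,0) + u(x,0) = 0$. The boundary conditions carry over: $w(0,t) = w(\pi,t) = 0$.
Separating variables: $w = \sum [A_n \cos(\omega_n t) + B_n \sin(\omega_n t)] \sin(nx)$, $\omega_n = n/2$. From ICs: $A_1=-1, A_3=1$.
So $w(x,t) = - \sin(x) \cos(t/2) + \sin(3 x) \cos(3 t/2)$, and $u(x,t) = e^{-t}w(x,t)$.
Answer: $u(x, t) = - e^{-t} \sin(x) \cos(t/2) + e^{-t} \sin(3 x) \cos(3 t/2)$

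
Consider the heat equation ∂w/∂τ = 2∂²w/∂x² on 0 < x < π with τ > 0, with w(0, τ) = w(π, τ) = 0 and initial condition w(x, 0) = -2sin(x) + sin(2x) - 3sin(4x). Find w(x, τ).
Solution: Separating variables: w = Σ c_n exp(-2n²τ) sin(nx). From w(x,0) = -2sin(x) + sin(2x) - 3sin(4x): c_1=-2, c_2=1, c_4=-3.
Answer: w(x, τ) = -2exp(-2τ)sin(x) + exp(-8τ)sin(2x) - 3exp(-32τ)sin(4x)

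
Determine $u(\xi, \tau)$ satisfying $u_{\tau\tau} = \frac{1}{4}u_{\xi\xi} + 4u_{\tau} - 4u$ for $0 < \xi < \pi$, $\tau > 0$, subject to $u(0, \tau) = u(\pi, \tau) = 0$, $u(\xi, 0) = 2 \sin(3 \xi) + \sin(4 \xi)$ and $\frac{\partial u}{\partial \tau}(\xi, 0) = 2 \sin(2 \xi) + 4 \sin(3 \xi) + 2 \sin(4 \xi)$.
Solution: Substitute $u = e^{2\tau}w$, i.e. $w = e^{-2\tau}u$.
By the product rule, $u_{\tau} = e^{2\tau}(w_{\tau} + 2w)$, $u_{\tau\tau} = e^{2\tau}(w_{\tau\tau} + 4w_{\tau} + 4w)$, $u_{\xi\xi} = e^{2\tau}w_{\xi\xi}$.
Substituting into the PDE and dividing by $e^{2\tau}$: $w_{\tau\tau} + 4w_{\tau} + 4w = \frac{1}{4}w_{\xi\xi} + 4(w_{\tau} + 2w) - 4w$.
The lower-order terms cancel, leaving the standard wave equation $w_{\tau\tau} = \frac{1}{4}w_{\xi\xi}$.
Initial data for $w$: $w(\xi,0) = u(\xi,0) = 2 \sin(3 \xi) + \sin(4 \xi)$; $w_{\tau}(\xi,0) = u_{\tau}(\xi,0) - 2u(\xi,0) = 2 \sin(2 \xi)$. The boundary conditions carry over: $w(0,\tau) = w(\pi,\tau) = 0$.
Solve for $w$:
  Using separation of variables $w = X(\xi)T(\tau)$:
  Eigenfunctions: $\sin(n\xi)$, $n = 1, 2, 3, \ldots$
  General solution: $w(\xi, \tau) = \sum [A_n \cos(n \tau/2) + B_n \sin(n \tau/2)] \sin(n\xi)$
  From $w(\xi,0) = 2 \sin(3 \xi) + \sin(4 \xi)$: $A_3=2, A_4=1$. From $w_{\tau}(\xi,0) = 2 \sin(2 \xi)$, using $w_{\tau}(\xi,0) = \sum \omega_n B_n \sin(n\xi)$ with $\omega_n = n/2$: $B_2 = 2/1 = 2$.
Hence $w(\xi,\tau) = 2 \sin(2 \xi) \sin(\tau) + 2 \sin(3 \xi) \cos(3 \tau/2) + \sin(4 \xi) \cos(2 \tau)$.
Transform back: $u(\xi,\tau) = e^{2\tau}w(\xi,\tau)$.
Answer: $u(\xi, \tau) = 2 e^{2 \tau} \sin(\tau) \sin(2 \xi) + 2 e^{2 \tau} \sin(3 \xi) \cos(3 \tau/2) + e^{2 \tau} \sin(4 \xi) \cos(2 \tau)$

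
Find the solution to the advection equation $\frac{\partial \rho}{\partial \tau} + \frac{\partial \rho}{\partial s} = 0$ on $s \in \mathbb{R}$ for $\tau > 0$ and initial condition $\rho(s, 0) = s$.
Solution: By method of characteristics (waves move right with speed 1):
Along characteristics $s - \tau =$ const, $\rho$ is constant, so $\rho(s,\tau) = f(s - \tau)$ with $f = \rho( \cdot , 0)$.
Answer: $\rho(s, \tau) = - \tau + s$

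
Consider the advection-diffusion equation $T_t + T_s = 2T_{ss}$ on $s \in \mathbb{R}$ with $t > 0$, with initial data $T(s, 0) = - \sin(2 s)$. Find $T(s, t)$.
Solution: Change to a moving frame: let $\eta = s - t$, $\sigma = t$ and write $T(s,t) = u(\eta,\sigma)$.
By the chain rule $T_t = u_{\sigma} - u_{\eta}$, $T_s = u_{\eta}$, $T_{ss} = u_{\eta\eta}$.
Then $T_t + T_s = u_{\sigma}$: the advection term cancels and the PDE becomes the heat equation $u_{\sigma} = 2u_{\eta\eta}$ on $\eta \in \mathbb{R}$.
Initial data: $u(\eta,0) = T(\eta,0) = - \sin(2 \eta)$.
On $\eta \in \mathbb{R}$ each mode satisfies $(\sin(n\eta))'' = -n^2 \sin(n\eta)$, so $e^{-2n^2\sigma} \sin(n\eta)$ solves the heat equation; by superposition $u(\eta,\sigma) = \sum c_n e^{-2n^2\sigma} \sin(n\eta)$.
Reading off the coefficients: $c_2=-1$, so $u(\eta,\sigma) = - e^{-8 \sigma} \sin(2 \eta)$.
Substituting back $\eta = s - t$, $\sigma = t$: $T(s,t) = u(s - t, t)$.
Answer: $T(s, t) = - e^{-8 t} \sin(2 s - 2 t)$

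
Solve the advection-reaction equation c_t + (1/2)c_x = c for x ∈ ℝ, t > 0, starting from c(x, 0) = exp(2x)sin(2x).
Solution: Substitute c = exp(2x)u, i.e. u = exp(-2x)c.
By the product rule, c_x = exp(2x)(u_x + 2u), c_t = exp(2x)u_t.
Substituting into the PDE and dividing by exp(2x): u_t + (1/2)(u_x + 2u) = u.
The lower-order terms cancel, leaving the standard advection equation u_t + (1/2)u_x = 0.
Initial data for u: u(x,0) = exp(-2x)c(x,0) = sin(2x).
Solve for u:
  By method of characteristics (waves move right with speed 1/2):
  Along characteristics x - (1/2)t = const, u is constant, so u(x,t) = f(x - (1/2)t) with f = u(·, 0).
Hence u(x,t) = -sin(t - 2x).
Transform back: c(x,t) = exp(2x)u(x,t).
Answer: c(x, t) = -exp(2x)sin(t - 2x)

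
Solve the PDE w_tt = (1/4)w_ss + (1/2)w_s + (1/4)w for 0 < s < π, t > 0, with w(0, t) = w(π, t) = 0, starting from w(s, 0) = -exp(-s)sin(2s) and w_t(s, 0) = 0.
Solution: Substitute w = exp(-s)u.
Then w_s = exp(-s)(u_s - u), w_ss = exp(-s)(u_ss - 2u_s + u), w_tt = exp(-s)u_tt; substituting and dividing by exp(-s), the lower-order terms cancel: u_tt = (1/4)u_ss (standard wave equation).
Data for u: u(s,0) = exp(s)w(s,0) = -sin(2s); u_t(s,0) = exp(s)w_t(s,0) = 0. The boundary conditions carry over: u(0,t) = u(π,t) = 0.
Separating variables: u = Σ [A_n cos(ω_n t) + B_n sin(ω_n t)] sin(ns), ω_n = n/2. From ICs: A_2=-1.
So u(s,t) = -sin(2s)cos(t), and w(s,t) = exp(-s)u(s,t).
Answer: w(s, t) = -exp(-s)sin(2s)cos(t)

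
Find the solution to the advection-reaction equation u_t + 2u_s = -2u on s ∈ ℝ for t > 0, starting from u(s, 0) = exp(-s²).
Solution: Substitute u = exp(-2t)w, i.e. w = exp(2t)u.
By the product rule, u_t = exp(-2t)(w_t - 2w), u_s = exp(-2t)w_s.
Substituting into the PDE and dividing by exp(-2t): w_t - 2w + 2w_s = -2w.
The lower-order terms cancel, leaving the standard advection equation w_t + 2w_s = 0.
Initial data for w: w(s,0) = u(s,0) = exp(-s²).
Solve for w:
  By method of characteristics (waves move right with speed 2):
  Along characteristics s - 2t = const, w is constant, so w(s,t) = f(s - 2t) with f = w(·, 0).
Hence w(s,t) = exp(-(s - 2t)²).
Transform back: u(s,t) = exp(-2t)w(s,t).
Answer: u(s, t) = exp(-2t)exp(-(s - 2t)²)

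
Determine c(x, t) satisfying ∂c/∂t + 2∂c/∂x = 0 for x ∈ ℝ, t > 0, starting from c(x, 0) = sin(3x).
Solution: By characteristics (dx/dt = 2), c(x,t) = f(x - 2t) with f = c(·, 0).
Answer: c(x, t) = -sin(6t - 3x)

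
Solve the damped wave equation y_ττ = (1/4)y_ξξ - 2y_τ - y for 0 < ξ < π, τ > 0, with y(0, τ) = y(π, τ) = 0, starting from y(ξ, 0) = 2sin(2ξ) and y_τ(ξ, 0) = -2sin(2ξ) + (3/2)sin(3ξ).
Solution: Substitute y = exp(-τ)u, i.e. u = exp(τ)y.
By the product rule, y_τ = exp(-τ)(u_τ - u), y_ττ = exp(-τ)(u_ττ - 2u_τ + u), y_ξξ = exp(-τ)u_ξξ.
Substituting into the PDE and dividing by exp(-τ): u_ττ - 2u_τ + u = (1/4)u_ξξ - 2(u_τ - u) - u.
The lower-order terms cancel, leaving the standard wave equation u_ττ = (1/4)u_ξξ.
Initial data for u: u(ξ,0) = y(ξ,0) = 2sin(2ξ); u_τ(ξ,0) = y_τ(ξ,0) + y(ξ,0) = (3/2)sin(3ξ). The boundary conditions carry over: u(0,τ) = u(π,τ) = 0.
Solve for u:
  Using separation of variables u = X(ξ)T(τ):
  Eigenfunctions: sin(nξ), n = 1, 2, 3, ...
  General solution: u(ξ, τ) = Σ [A_n cos(n τ/2) + B_n sin(n τ/2)] sin(nξ)
  From u(ξ,0) = 2sin(2ξ): A_2=2. From u_τ(ξ,0) = (3/2)sin(3ξ), using u_τ(ξ,0) = Σ ω_n B_n sin(nξ) with ω_n = n/2: B_3 = (3/2)/(3/2) = 1.
Hence u(ξ,τ) = 2sin(2ξ)cos(τ) + sin(3ξ)sin(3τ/2).
Transform back: y(ξ,τ) = exp(-τ)u(ξ,τ).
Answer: y(ξ, τ) = 2exp(-τ)sin(2ξ)cos(τ) + exp(-τ)sin(3ξ)sin(3τ/2)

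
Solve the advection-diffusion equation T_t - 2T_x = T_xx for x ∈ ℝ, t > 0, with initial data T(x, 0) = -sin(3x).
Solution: Moving frame: η = x + 2t, σ = t, T = u(η,σ), so T_t = u_σ + 2u_η and T_xx = u_ηη.
Hence T_t - 2T_x = u_σ and the PDE becomes the heat equation u_σ = u_ηη on η ∈ ℝ.
Initial data: u(η,0) = T(η,0) = -sin(3η). Each mode sin(nη) decays as exp(-n²σ) on ℝ, so u(η,σ) = Σ c_n exp(-n²σ) sin(nη) with c_3=-1: u(η,σ) = -exp(-9σ)sin(3η).
Substituting back: T(x,t) = u(x + 2t, t).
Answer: T(x, t) = -exp(-9t)sin(6t + 3x)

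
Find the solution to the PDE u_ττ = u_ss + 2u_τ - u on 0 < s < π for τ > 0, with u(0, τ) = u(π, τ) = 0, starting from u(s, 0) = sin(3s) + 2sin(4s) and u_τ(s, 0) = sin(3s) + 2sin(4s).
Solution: Substitute u = exp(τ)w.
Then u_τ = exp(τ)(w_τ + w), u_ττ = exp(τ)(w_ττ + 2w_τ + w), u_ss = exp(τ)w_ss; substituting and dividing by exp(τ), the lower-order terms cancel: w_ττ = w_ss (standard wave equation).
Data for w: w(s,0) = u(s,0) = sin(3s) + 2sin(4s); w_τ(s,0) = u_τ(s,0) - u(s,0) = 0. The boundary conditions carry over: w(0,τ) = w(π,τ) = 0.
Separating variables: w = Σ [A_n cos(ω_n τ) + B_n sin(ω_n τ)] sin(ns), ω_n = n. From ICs: A_3=1, A_4=2.
So w(s,τ) = sin(3s)cos(3τ) + 2sin(4s)cos(4τ), and u(s,τ) = exp(τ)w(s,τ).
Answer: u(s, τ) = exp(τ)sin(3s)cos(3τ) + 2exp(τ)sin(4s)cos(4τ)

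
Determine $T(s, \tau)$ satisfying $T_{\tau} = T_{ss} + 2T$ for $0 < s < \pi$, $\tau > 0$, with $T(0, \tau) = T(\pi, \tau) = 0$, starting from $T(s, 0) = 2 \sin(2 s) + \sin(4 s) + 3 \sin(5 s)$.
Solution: Substitute $T = e^{2\tau}u$, i.e. $u = e^{-2\tau}T$.
By the product rule, $T_{\tau} = e^{2\tau}(u_{\tau} + 2u)$, $T_{ss} = e^{2\tau}u_{ss}$.
Substituting into the PDE and dividing by $e^{2\tau}$: $u_{\tau} + 2u = u_{ss} + 2u$.
The lower-order terms cancel, leaving the standard heat equation $u_{\tau} = u_{ss}$.
Initial data for $u$: $u(s,0) = T(s,0) = 2 \sin(2 s) + \sin(4 s) + 3 \sin(5 s)$. The boundary conditions carry over: $u(0,\tau) = u(\pi,\tau) = 0$.
Solve for $u$:
  Using separation of variables $u = X(s)G(\tau)$:
  Eigenfunctions: $\sin(ns)$, $n = 1, 2, 3, \ldots$
  General solution: $u(s, \tau) = \sum c_n \sin(ns) e^{-n^2 \tau}$
  Matching $u(s,0) = 2 \sin(2 s) + \sin(4 s) + 3 \sin(5 s)$ term by term: $c_2=2, c_4=1, c_5=3$.
Hence $u(s,\tau) = 2 e^{-4 \tau} \sin(2 s) + e^{-16 \tau} \sin(4 s) + 3 e^{-25 \tau} \sin(5 s)$.
Transform back: $T(s,\tau) = e^{2\tau}u(s,\tau)$.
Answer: $T(s, \tau) = 2 e^{-2 \tau} \sin(2 s) + e^{-14 \tau} \sin(4 s) + 3 e^{-23 \tau} \sin(5 s)$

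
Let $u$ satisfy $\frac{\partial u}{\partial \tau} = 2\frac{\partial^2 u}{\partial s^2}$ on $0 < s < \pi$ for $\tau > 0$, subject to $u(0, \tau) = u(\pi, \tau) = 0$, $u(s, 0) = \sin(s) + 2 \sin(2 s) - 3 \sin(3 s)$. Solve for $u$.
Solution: Using separation of variables $u = X(s)T(\tau)$:
Eigenfunctions: $\sin(ns)$, $n = 1, 2, 3, \ldots$
General solution: $u(s, \tau) = \sum c_n \sin(ns) e^{-2n^2 \tau}$
Matching $u(s,0) = \sin(s) + 2 \sin(2 s) - 3 \sin(3 s)$ term by term: $c_1=1, c_2=2, c_3=-3$.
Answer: $u(s, \tau) = e^{-2 \tau} \sin(s) + 2 e^{-8 \tau} \sin(2 s) - 3 e^{-18 \tau} \sin(3 s)$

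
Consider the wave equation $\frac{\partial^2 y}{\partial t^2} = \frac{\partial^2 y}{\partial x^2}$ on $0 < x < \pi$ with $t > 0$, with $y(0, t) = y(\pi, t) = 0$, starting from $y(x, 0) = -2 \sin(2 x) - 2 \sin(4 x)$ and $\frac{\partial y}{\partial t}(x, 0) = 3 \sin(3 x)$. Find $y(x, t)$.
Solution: Using separation of variables $y = X(x)T(t)$:
Eigenfunctions: $\sin(nx)$, $n = 1, 2, 3, \ldots$
General solution: $y(x, t) = \sum [A_n \cos(n t) + B_n \sin(n t)] \sin(nx)$
From $y(x,0) = -2 \sin(2 x) - 2 \sin(4 x)$: $A_2=-2, A_4=-2$. From $y_t(x,0) = 3 \sin(3 x)$, using $y_t(x,0) = \sum \omega_n B_n \sin(nx)$ with $\omega_n = n$: $B_3 = 3/3 = 1$.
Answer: $y(x, t) = \sin(3 t) \sin(3 x) - 2 \sin(2 x) \cos(2 t) - 2 \sin(4 x) \cos(4 t)$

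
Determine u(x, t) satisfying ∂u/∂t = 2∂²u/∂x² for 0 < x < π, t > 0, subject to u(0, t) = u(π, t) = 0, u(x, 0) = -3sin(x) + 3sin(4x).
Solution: Separating variables: u = Σ c_n exp(-2n²t) sin(nx). From u(x,0) = -3sin(x) + 3sin(4x): c_1=-3, c_4=3.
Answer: u(x, t) = -3exp(-2t)sin(x) + 3exp(-32t)sin(4x)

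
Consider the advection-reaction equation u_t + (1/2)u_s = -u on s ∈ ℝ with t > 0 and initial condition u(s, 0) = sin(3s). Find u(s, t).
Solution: Substitute u = exp(-t)w, i.e. w = exp(t)u.
By the product rule, u_t = exp(-t)(w_t - w), u_s = exp(-t)w_s.
Substituting into the PDE and dividing by exp(-t): w_t - w + (1/2)w_s = -w.
The lower-order terms cancel, leaving the standard advection equation w_t + (1/2)w_s = 0.
Initial data for w: w(s,0) = u(s,0) = sin(3s).
Solve for w:
  By method of characteristics (waves move right with speed 1/2):
  Along characteristics s - (1/2)t = const, w is constant, so w(s,t) = f(s - (1/2)t) with f = w(·, 0).
Hence w(s,t) = sin(3s - 3t/2).
Transform back: u(s,t) = exp(-t)w(s,t).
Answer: u(s, t) = exp(-t)sin(3s - 3t/2)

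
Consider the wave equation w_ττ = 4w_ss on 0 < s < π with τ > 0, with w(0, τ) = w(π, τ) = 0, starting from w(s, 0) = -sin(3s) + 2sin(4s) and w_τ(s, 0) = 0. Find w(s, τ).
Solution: Using separation of variables w = X(s)T(τ):
Eigenfunctions: sin(ns), n = 1, 2, 3, ...
General solution: w(s, τ) = Σ [A_n cos(2n τ) + B_n sin(2n τ)] sin(ns)
From w(s,0) = -sin(3s) + 2sin(4s): A_3=-1, A_4=2. From w_τ(s,0) = 0: all B_n = 0.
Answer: w(s, τ) = -sin(3s)cos(6τ) + 2sin(4s)cos(8τ)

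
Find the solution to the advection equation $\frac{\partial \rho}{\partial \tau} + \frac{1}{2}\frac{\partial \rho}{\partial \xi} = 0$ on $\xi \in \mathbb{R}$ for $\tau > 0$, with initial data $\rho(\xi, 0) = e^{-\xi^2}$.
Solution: By method of characteristics (waves move right with speed 1/2):
Along characteristics $\xi - \frac{1}{2}\tau =$ const, $\rho$ is constant, so $\rho(\xi,\tau) = f(\xi - \frac{1}{2}\tau)$ with $f = \rho( \cdot , 0)$.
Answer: $\rho(\xi, \tau) = e^{-(-\tau/2 + \xi)^2}$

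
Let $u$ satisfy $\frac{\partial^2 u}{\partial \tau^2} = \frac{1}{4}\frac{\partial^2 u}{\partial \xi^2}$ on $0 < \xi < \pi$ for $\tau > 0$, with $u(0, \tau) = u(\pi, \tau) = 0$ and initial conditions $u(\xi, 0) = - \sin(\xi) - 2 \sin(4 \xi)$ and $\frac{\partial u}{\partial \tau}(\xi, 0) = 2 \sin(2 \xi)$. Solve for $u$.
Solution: Separating variables: $u = \sum [A_n \cos(\omega_n \tau) + B_n \sin(\omega_n \tau)] \sin(n\xi)$, $\omega_n = n/2$. From ICs ($B_n$ = velocity coefficient / $\omega_n$): $A_1=-1, A_4=-2, B_2=2$.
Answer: $u(\xi, \tau) = 2 \sin(\tau) \sin(2 \xi) -  \sin(\xi) \cos(\tau/2) - 2 \sin(4 \xi) \cos(2 \tau)$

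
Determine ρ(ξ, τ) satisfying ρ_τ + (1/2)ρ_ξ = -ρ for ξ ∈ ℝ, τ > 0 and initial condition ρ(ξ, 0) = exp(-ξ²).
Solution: Substitute ρ = exp(-τ)u.
Then ρ_τ = exp(-τ)(u_τ - u), ρ_ξ = exp(-τ)u_ξ; substituting and dividing by exp(-τ), the lower-order terms cancel: u_τ + (1/2)u_ξ = 0 (standard advection equation).
Data for u: u(ξ,0) = ρ(ξ,0) = exp(-ξ²).
By characteristics (dξ/dτ = 1/2), u(ξ,τ) = f(ξ - (1/2)τ) with f = u(·, 0).
So u(ξ,τ) = exp(-(ξ - τ/2)²), and ρ(ξ,τ) = exp(-τ)u(ξ,τ).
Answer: ρ(ξ, τ) = exp(-τ)exp(-(ξ - τ/2)²)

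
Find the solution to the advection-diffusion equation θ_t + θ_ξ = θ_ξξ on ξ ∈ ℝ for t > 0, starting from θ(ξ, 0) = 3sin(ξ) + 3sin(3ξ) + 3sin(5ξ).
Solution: Change to a moving frame: let η = ξ - t, σ = t and write θ(ξ,t) = u(η,σ).
By the chain rule θ_t = u_σ - u_η, θ_ξ = u_η, θ_ξξ = u_ηη.
Then θ_t + θ_ξ = u_σ: the advection term cancels and the PDE becomes the heat equation u_σ = u_ηη on η ∈ ℝ.
Initial data: u(η,0) = θ(η,0) = 3sin(η) + 3sin(3η) + 3sin(5η).
On η ∈ ℝ each mode satisfies (sin(nη))″ = -n² sin(nη), so exp(-n²σ) sin(nη) solves the heat equation; by superposition u(η,σ) = Σ c_n exp(-n²σ) sin(nη).
Reading off the coefficients: c_1=3, c_3=3, c_5=3, so u(η,σ) = 3exp(-σ)sin(η) + 3exp(-9σ)sin(3η) + 3exp(-25σ)sin(5η).
Substituting back η = ξ - t, σ = t: θ(ξ,t) = u(ξ - t, t).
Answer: θ(ξ, t) = -3exp(-t)sin(t - ξ) - 3exp(-9t)sin(3t - 3ξ) - 3exp(-25t)sin(5t - 5ξ)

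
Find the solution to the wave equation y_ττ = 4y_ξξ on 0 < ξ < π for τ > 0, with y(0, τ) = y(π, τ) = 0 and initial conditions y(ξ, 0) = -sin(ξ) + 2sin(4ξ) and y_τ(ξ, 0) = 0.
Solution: Using separation of variables y = X(ξ)T(τ):
Eigenfunctions: sin(nξ), n = 1, 2, 3, ...
General solution: y(ξ, τ) = Σ [A_n cos(2n τ) + B_n sin(2n τ)] sin(nξ)
From y(ξ,0) = -sin(ξ) + 2sin(4ξ): A_1=-1, A_4=2. From y_τ(ξ,0) = 0: all B_n = 0.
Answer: y(ξ, τ) = -sin(ξ)cos(2τ) + 2sin(4ξ)cos(8τ)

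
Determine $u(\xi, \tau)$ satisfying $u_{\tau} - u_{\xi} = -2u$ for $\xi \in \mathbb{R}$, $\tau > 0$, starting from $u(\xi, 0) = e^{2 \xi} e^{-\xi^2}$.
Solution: Substitute $u = e^{2\xi}w$, i.e. $w = e^{-2\xi}u$.
By the product rule, $u_{\xi} = e^{2\xi}(w_{\xi} + 2w)$, $u_{\tau} = e^{2\xi}w_{\tau}$.
Substituting into the PDE and dividing by $e^{2\xi}$: $w_{\tau} - (w_{\xi} + 2w) = -2w$.
The lower-order terms cancel, leaving the standard advection equation $w_{\tau} - w_{\xi} = 0$.
Initial data for $w$: $w(\xi,0) = e^{-2\xi}u(\xi,0) = e^{-\xi^2}$.
Solve for $w$:
  By method of characteristics (waves move left with speed 1):
  Along characteristics $\xi + \tau =$ const, $w$ is constant, so $w(\xi,\tau) = f(\xi + \tau)$ with $f = w( \cdot , 0)$.
Hence $w(\xi,\tau) = e^{-(\xi + \tau)^2}$.
Transform back: $u(\xi,\tau) = e^{2\xi}w(\xi,\tau)$.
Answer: $u(\xi, \tau) = e^{2 \xi} e^{-(\tau + \xi)^2}$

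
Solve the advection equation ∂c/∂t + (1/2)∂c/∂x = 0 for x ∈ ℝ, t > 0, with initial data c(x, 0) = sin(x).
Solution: By characteristics (dx/dt = 1/2), c(x,t) = f(x - (1/2)t) with f = c(·, 0).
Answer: c(x, t) = -sin(t/2 - x)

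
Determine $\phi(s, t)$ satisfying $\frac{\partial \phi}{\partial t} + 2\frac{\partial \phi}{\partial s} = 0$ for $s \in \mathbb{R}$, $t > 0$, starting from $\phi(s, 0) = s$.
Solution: By method of characteristics (waves move right with speed 2):
Along characteristics $s - 2t =$ const, $\phi$ is constant, so $\phi(s,t) = f(s - 2t)$ with $f = \phi( \cdot , 0)$.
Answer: $\phi(s, t) = s - 2 t$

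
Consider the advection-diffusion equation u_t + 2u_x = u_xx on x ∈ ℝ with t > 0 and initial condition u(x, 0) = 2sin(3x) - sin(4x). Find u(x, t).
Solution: Change to a moving frame: let η = x - 2t, σ = t and write u(x,t) = w(η,σ).
By the chain rule u_t = w_σ - 2w_η, u_x = w_η, u_xx = w_ηη.
Then u_t + 2u_x = w_σ: the advection term cancels and the PDE becomes the heat equation w_σ = w_ηη on η ∈ ℝ.
Initial data: w(η,0) = u(η,0) = 2sin(3η) - sin(4η).
On η ∈ ℝ each mode satisfies (sin(nη))″ = -n² sin(nη), so exp(-n²σ) sin(nη) solves the heat equation; by superposition w(η,σ) = Σ c_n exp(-n²σ) sin(nη).
Reading off the coefficients: c_3=2, c_4=-1, so w(η,σ) = 2exp(-9σ)sin(3η) - exp(-16σ)sin(4η).
Substituting back η = x - 2t, σ = t: u(x,t) = w(x - 2t, t).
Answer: u(x, t) = -2exp(-9t)sin(6t - 3x) + exp(-16t)sin(8t - 4x)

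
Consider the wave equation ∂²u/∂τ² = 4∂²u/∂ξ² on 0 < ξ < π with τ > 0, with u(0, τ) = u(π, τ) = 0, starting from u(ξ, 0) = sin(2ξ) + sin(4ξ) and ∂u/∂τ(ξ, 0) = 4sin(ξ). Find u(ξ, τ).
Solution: Using separation of variables u = X(ξ)T(τ):
Eigenfunctions: sin(nξ), n = 1, 2, 3, ...
General solution: u(ξ, τ) = Σ [A_n cos(2n τ) + B_n sin(2n τ)] sin(nξ)
From u(ξ,0) = sin(2ξ) + sin(4ξ): A_2=1, A_4=1. From u_τ(ξ,0) = 4sin(ξ), using u_τ(ξ,0) = Σ ω_n B_n sin(nξ) with ω_n = 2n: B_1 = 4/2 = 2.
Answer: u(ξ, τ) = 2sin(ξ)sin(2τ) + sin(2ξ)cos(4τ) + sin(4ξ)cos(8τ)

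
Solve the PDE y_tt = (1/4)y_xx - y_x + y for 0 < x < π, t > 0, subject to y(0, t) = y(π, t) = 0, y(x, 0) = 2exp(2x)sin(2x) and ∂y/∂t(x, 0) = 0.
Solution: Substitute y = exp(2x)u.
Then y_x = exp(2x)(u_x + 2u), y_xx = exp(2x)(u_xx + 4u_x + 4u), y_tt = exp(2x)u_tt; substituting and dividing by exp(2x), the lower-order terms cancel: u_tt = (1/4)u_xx (standard wave equation).
Data for u: u(x,0) = exp(-2x)y(x,0) = 2sin(2x); u_t(x,0) = exp(-2x)y_t(x,0) = 0. The boundary conditions carry over: u(0,t) = u(π,t) = 0.
Separating variables: u = Σ [A_n cos(ω_n t) + B_n sin(ω_n t)] sin(nx), ω_n = n/2. From ICs: A_2=2.
So u(x,t) = 2sin(2x)cos(t), and y(x,t) = exp(2x)u(x,t).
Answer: y(x, t) = 2exp(2x)sin(2x)cos(t)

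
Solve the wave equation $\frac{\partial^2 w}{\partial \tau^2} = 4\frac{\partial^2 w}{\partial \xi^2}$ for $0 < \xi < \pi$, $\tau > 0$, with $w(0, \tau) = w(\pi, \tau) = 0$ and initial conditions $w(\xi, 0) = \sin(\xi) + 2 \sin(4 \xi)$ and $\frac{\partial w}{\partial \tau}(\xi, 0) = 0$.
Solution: Using separation of variables $w = X(\xi)T(\tau)$:
Eigenfunctions: $\sin(n\xi)$, $n = 1, 2, 3, \ldots$
General solution: $w(\xi, \tau) = \sum [A_n \cos(2n \tau) + B_n \sin(2n \tau)] \sin(n\xi)$
From $w(\xi,0) = \sin(\xi) + 2 \sin(4 \xi)$: $A_1=1, A_4=2$. From $w_{\tau}(\xi,0) = 0$: all $B_n = 0$.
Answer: $w(\xi, \tau) = \sin(\xi) \cos(2 \tau) + 2 \sin(4 \xi) \cos(8 \tau)$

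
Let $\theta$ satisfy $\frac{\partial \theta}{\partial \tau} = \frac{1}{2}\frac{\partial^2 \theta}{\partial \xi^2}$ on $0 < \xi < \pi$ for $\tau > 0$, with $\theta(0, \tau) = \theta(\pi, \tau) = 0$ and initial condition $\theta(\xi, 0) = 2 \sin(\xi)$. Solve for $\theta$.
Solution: Using separation of variables $\theta = X(\xi)G(\tau)$:
Eigenfunctions: $\sin(n\xi)$, $n = 1, 2, 3, \ldots$
General solution: $\theta(\xi, \tau) = \sum c_n \sin(n\xi) e^{-n^2 \tau/2}$
Matching $\theta(\xi,0) = 2 \sin(\xi)$ term by term: $c_1=2$.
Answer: $\theta(\xi, \tau) = 2 e^{-\tau/2} \sin(\xi)$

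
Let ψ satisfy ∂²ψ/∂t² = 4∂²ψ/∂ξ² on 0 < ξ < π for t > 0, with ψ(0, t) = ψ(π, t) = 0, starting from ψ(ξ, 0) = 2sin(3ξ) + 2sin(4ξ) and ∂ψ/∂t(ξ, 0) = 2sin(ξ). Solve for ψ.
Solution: Using separation of variables ψ = X(ξ)T(t):
Eigenfunctions: sin(nξ), n = 1, 2, 3, ...
General solution: ψ(ξ, t) = Σ [A_n cos(2n t) + B_n sin(2n t)] sin(nξ)
From ψ(ξ,0) = 2sin(3ξ) + 2sin(4ξ): A_3=2, A_4=2. From ψ_t(ξ,0) = 2sin(ξ), using ψ_t(ξ,0) = Σ ω_n B_n sin(nξ) with ω_n = 2n: B_1 = 2/2 = 1.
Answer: ψ(ξ, t) = sin(2t)sin(ξ) + 2sin(3ξ)cos(6t) + 2sin(4ξ)cos(8t)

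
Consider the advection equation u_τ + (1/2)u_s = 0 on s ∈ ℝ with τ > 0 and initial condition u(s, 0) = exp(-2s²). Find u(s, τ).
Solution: By characteristics (ds/dτ = 1/2), u(s,τ) = f(s - (1/2)τ) with f = u(·, 0).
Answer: u(s, τ) = exp(-2(s - τ/2)²)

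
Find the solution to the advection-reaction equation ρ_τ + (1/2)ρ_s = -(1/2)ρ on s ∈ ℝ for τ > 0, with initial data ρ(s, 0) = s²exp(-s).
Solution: Substitute ρ = exp(-s)u, i.e. u = exp(s)ρ.
By the product rule, ρ_s = exp(-s)(u_s - u), ρ_τ = exp(-s)u_τ.
Substituting into the PDE and dividing by exp(-s): u_τ + (1/2)(u_s - u) = -(1/2)u.
The lower-order terms cancel, leaving the standard advection equation u_τ + (1/2)u_s = 0.
Initial data for u: u(s,0) = exp(s)ρ(s,0) = s².
Solve for u:
  By method of characteristics (waves move right with speed 1/2):
  Along characteristics s - (1/2)τ = const, u is constant, so u(s,τ) = f(s - (1/2)τ) with f = u(·, 0).
Hence u(s,τ) = s² - sτ + (1/4)τ².
Transform back: ρ(s,τ) = exp(-s)u(s,τ).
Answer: ρ(s, τ) = s²exp(-s) - sτexp(-s) + (1/4)τ²exp(-s)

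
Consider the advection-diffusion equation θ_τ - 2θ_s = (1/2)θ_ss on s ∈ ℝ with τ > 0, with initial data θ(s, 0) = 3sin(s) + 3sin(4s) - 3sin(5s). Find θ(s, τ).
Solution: Moving frame: η = s + 2τ, σ = τ, θ = u(η,σ), so θ_τ = u_σ + 2u_η and θ_ss = u_ηη.
Hence θ_τ - 2θ_s = u_σ and the PDE becomes the heat equation u_σ = (1/2)u_ηη on η ∈ ℝ.
Initial data: u(η,0) = θ(η,0) = 3sin(η) + 3sin(4η) - 3sin(5η). Each mode sin(nη) decays as exp(-n²σ/2) on ℝ, so u(η,σ) = Σ c_n exp(-n²σ/2) sin(nη) with c_1=3, c_4=3, c_5=-3: u(η,σ) = 3exp(-8σ)sin(4η) + 3exp(-σ/2)sin(η) - 3exp(-25σ/2)sin(5η).
Substituting back: θ(s,τ) = u(s + 2τ, τ).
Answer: θ(s, τ) = 3exp(-8τ)sin(4s + 8τ) + 3exp(-τ/2)sin(s + 2τ) - 3exp(-25τ/2)sin(5s + 10τ)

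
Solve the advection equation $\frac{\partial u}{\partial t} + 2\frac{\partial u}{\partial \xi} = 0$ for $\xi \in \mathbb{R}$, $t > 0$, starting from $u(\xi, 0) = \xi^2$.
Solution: By characteristics ($d\xi/dt = 2$), $u(\xi,t) = f(\xi - 2t)$ with $f = u( \cdot , 0)$.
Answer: $u(\xi, t) = \xi^2 - 4 \xi t + 4 t^2$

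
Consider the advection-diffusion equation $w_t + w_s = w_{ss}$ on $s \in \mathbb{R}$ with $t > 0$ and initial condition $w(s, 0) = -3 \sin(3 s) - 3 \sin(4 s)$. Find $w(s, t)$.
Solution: Moving frame: $\eta = s - t$, $\sigma = t$, $w = u(\eta,\sigma)$, so $w_t = u_{\sigma} - u_{\eta}$ and $w_{ss} = u_{\eta\eta}$.
Hence $w_t + w_s = u_{\sigma}$ and the PDE becomes the heat equation $u_{\sigma} = u_{\eta\eta}$ on $\eta \in \mathbb{R}$.
Initial data: $u(\eta,0) = w(\eta,0) = -3 \sin(3 \eta) - 3 \sin(4 \eta)$. Each mode $\sin(n\eta)$ decays as $e^{-n^2\sigma}$ on $\mathbb{R}$, so $u(\eta,\sigma) = \sum c_n e^{-n^2\sigma} \sin(n\eta)$ with $c_3=-3, c_4=-3$: $u(\eta,\sigma) = -3 e^{-9 \sigma} \sin(3 \eta) - 3 e^{-16 \sigma} \sin(4 \eta)$.
Substituting back: $w(s,t) = u(s - t, t)$.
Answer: $w(s, t) = -3 e^{-9 t} \sin(3 s - 3 t) - 3 e^{-16 t} \sin(4 s - 4 t)$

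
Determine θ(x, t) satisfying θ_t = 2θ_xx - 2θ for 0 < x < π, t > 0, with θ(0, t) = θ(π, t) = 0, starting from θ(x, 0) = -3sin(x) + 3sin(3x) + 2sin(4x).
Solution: Substitute θ = exp(-2t)u.
Then θ_t = exp(-2t)(u_t - 2u), θ_xx = exp(-2t)u_xx; substituting and dividing by exp(-2t), the lower-order terms cancel: u_t = 2u_xx (standard heat equation).
Data for u: u(x,0) = θ(x,0) = -3sin(x) + 3sin(3x) + 2sin(4x). The boundary conditions carry over: u(0,t) = u(π,t) = 0.
Separating variables: u = Σ c_n exp(-2n²t) sin(nx). From u(x,0) = -3sin(x) + 3sin(3x) + 2sin(4x): c_1=-3, c_3=3, c_4=2.
So u(x,t) = -3exp(-2t)sin(x) + 3exp(-18t)sin(3x) + 2exp(-32t)sin(4x), and θ(x,t) = exp(-2t)u(x,t).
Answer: θ(x, t) = -3exp(-4t)sin(x) + 3exp(-20t)sin(3x) + 2exp(-34t)sin(4x)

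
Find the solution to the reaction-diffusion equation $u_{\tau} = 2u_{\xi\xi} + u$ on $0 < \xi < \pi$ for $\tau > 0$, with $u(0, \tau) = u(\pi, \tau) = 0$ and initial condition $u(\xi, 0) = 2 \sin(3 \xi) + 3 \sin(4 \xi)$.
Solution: Substitute $u = e^{\tau}w$, i.e. $w = e^{-\tau}u$.
By the product rule, $u_{\tau} = e^{\tau}(w_{\tau} + w)$, $u_{\xi\xi} = e^{\tau}w_{\xi\xi}$.
Substituting into the PDE and dividing by $e^{\tau}$: $w_{\tau} + w = 2w_{\xi\xi} + w$.
The lower-order terms cancel, leaving the standard heat equation $w_{\tau} = 2w_{\xi\xi}$.
Initial data for $w$: $w(\xi,0) = u(\xi,0) = 2 \sin(3 \xi) + 3 \sin(4 \xi)$. The boundary conditions carry over: $w(0,\tau) = w(\pi,\tau) = 0$.
Solve for $w$:
  Using separation of variables $w = X(\xi)T(\tau)$:
  Eigenfunctions: $\sin(n\xi)$, $n = 1, 2, 3, \ldots$
  General solution: $w(\xi, \tau) = \sum c_n \sin(n\xi) e^{-2n^2 \tau}$
  Matching $w(\xi,0) = 2 \sin(3 \xi) + 3 \sin(4 \xi)$ term by term: $c_3=2, c_4=3$.
Hence $w(\xi,\tau) = 2 e^{-18 \tau} \sin(3 \xi) + 3 e^{-32 \tau} \sin(4 \xi)$.
Transform back: $u(\xi,\tau) = e^{\tau}w(\xi,\tau)$.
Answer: $u(\xi, \tau) = 2 e^{-17 \tau} \sin(3 \xi) + 3 e^{-31 \tau} \sin(4 \xi)$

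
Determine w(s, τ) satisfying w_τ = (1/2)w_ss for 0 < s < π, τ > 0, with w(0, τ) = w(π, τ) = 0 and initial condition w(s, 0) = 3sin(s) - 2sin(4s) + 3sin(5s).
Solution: Using separation of variables w = X(s)T(τ):
Eigenfunctions: sin(ns), n = 1, 2, 3, ...
General solution: w(s, τ) = Σ c_n sin(ns) exp(-n² τ/2)
Matching w(s,0) = 3sin(s) - 2sin(4s) + 3sin(5s) term by term: c_1=3, c_4=-2, c_5=3.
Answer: w(s, τ) = -2exp(-8τ)sin(4s) + 3exp(-τ/2)sin(s) + 3exp(-25τ/2)sin(5s)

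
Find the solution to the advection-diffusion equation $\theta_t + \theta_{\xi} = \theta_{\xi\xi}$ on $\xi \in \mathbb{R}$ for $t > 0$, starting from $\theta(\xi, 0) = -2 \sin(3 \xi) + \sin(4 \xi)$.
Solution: Moving frame: $\eta = \xi - t$, $\sigma = t$, $\theta = u(\eta,\sigma)$, so $\theta_t = u_{\sigma} - u_{\eta}$ and $\theta_{\xi\xi} = u_{\eta\eta}$.
Hence $\theta_t + \theta_{\xi} = u_{\sigma}$ and the PDE becomes the heat equation $u_{\sigma} = u_{\eta\eta}$ on $\eta \in \mathbb{R}$.
Initial data: $u(\eta,0) = \theta(\eta,0) = -2 \sin(3 \eta) + \sin(4 \eta)$. Each mode $\sin(n\eta)$ decays as $e^{-n^2\sigma}$ on $\mathbb{R}$, so $u(\eta,\sigma) = \sum c_n e^{-n^2\sigma} \sin(n\eta)$ with $c_3=-2, c_4=1$: $u(\eta,\sigma) = -2 e^{-9 \sigma} \sin(3 \eta) + e^{-16 \sigma} \sin(4 \eta)$.
Substituting back: $\theta(\xi,t) = u(\xi - t, t)$.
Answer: $\theta(\xi, t) = -2 e^{-9 t} \sin(3 \xi - 3 t) + e^{-16 t} \sin(4 \xi - 4 t)$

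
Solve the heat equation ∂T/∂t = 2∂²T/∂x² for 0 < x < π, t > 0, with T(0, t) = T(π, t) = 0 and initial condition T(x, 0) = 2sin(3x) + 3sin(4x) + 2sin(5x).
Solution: Using separation of variables T = X(x)G(t):
Eigenfunctions: sin(nx), n = 1, 2, 3, ...
General solution: T(x, t) = Σ c_n sin(nx) exp(-2n² t)
Matching T(x,0) = 2sin(3x) + 3sin(4x) + 2sin(5x) term by term: c_3=2, c_4=3, c_5=2.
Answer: T(x, t) = 2exp(-18t)sin(3x) + 3exp(-32t)sin(4x) + 2exp(-50t)sin(5x)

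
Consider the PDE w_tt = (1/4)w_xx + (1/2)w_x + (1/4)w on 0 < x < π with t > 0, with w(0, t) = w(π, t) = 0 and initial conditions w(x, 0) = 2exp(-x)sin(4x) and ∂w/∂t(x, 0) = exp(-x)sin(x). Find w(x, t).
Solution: Substitute w = exp(-x)u, i.e. u = exp(x)w.
By the product rule, w_x = exp(-x)(u_x - u), w_xx = exp(-x)(u_xx - 2u_x + u), w_tt = exp(-x)u_tt.
Substituting into the PDE and dividing by exp(-x): u_tt = (1/4)(u_xx - 2u_x + u) + (1/2)(u_x - u) + (1/4)u.
The lower-order terms cancel, leaving the standard wave equation u_tt = (1/4)u_xx.
Initial data for u: u(x,0) = exp(x)w(x,0) = 2sin(4x); u_t(x,0) = exp(x)w_t(x,0) = sin(x). The boundary conditions carry over: u(0,t) = u(π,t) = 0.
Solve for u:
  Using separation of variables u = X(x)T(t):
  Eigenfunctions: sin(nx), n = 1, 2, 3, ...
  General solution: u(x, t) = Σ [A_n cos(n t/2) + B_n sin(n t/2)] sin(nx)
  From u(x,0) = 2sin(4x): A_4=2. From u_t(x,0) = sin(x), using u_t(x,0) = Σ ω_n B_n sin(nx) with ω_n = n/2: B_1 = 1/(1/2) = 2.
Hence u(x,t) = 2sin(t/2)sin(x) + 2sin(4x)cos(2t).
Transform back: w(x,t) = exp(-x)u(x,t).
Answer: w(x, t) = 2exp(-x)sin(t/2)sin(x) + 2exp(-x)sin(4x)cos(2t)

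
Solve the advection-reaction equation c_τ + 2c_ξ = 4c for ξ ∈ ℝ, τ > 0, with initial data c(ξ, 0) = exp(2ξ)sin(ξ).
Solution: Substitute c = exp(2ξ)u.
Then c_ξ = exp(2ξ)(u_ξ + 2u), c_τ = exp(2ξ)u_τ; substituting and dividing by exp(2ξ), the lower-order terms cancel: u_τ + 2u_ξ = 0 (standard advection equation).
Data for u: u(ξ,0) = exp(-2ξ)c(ξ,0) = sin(ξ).
By characteristics (dξ/dτ = 2), u(ξ,τ) = f(ξ - 2τ) with f = u(·, 0).
So u(ξ,τ) = sin(ξ - 2τ), and c(ξ,τ) = exp(2ξ)u(ξ,τ).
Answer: c(ξ, τ) = exp(2ξ)sin(ξ - 2τ)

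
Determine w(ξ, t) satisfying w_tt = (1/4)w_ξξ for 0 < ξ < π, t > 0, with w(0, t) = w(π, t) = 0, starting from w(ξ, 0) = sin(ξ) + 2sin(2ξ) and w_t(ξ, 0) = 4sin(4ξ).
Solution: Using separation of variables w = X(ξ)T(t):
Eigenfunctions: sin(nξ), n = 1, 2, 3, ...
General solution: w(ξ, t) = Σ [A_n cos(n t/2) + B_n sin(n t/2)] sin(nξ)
From w(ξ,0) = sin(ξ) + 2sin(2ξ): A_1=1, A_2=2. From w_t(ξ,0) = 4sin(4ξ), using w_t(ξ,0) = Σ ω_n B_n sin(nξ) with ω_n = n/2: B_4 = 4/2 = 2.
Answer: w(ξ, t) = 2sin(2t)sin(4ξ) + sin(ξ)cos(t/2) + 2sin(2ξ)cos(t)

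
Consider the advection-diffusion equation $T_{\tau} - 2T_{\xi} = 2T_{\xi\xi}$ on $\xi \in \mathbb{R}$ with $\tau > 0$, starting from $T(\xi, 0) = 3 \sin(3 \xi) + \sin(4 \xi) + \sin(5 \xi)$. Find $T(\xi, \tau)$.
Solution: Change to a moving frame: let $\eta = \xi + 2\tau$, $\sigma = \tau$ and write $T(\xi,\tau) = u(\eta,\sigma)$.
By the chain rule $T_{\tau} = u_{\sigma} + 2u_{\eta}$, $T_{\xi} = u_{\eta}$, $T_{\xi\xi} = u_{\eta\eta}$.
Then $T_{\tau} - 2T_{\xi} = u_{\sigma}$: the advection term cancels and the PDE becomes the heat equation $u_{\sigma} = 2u_{\eta\eta}$ on $\eta \in \mathbb{R}$.
Initial data: $u(\eta,0) = T(\eta,0) = 3 \sin(3 \eta) + \sin(4 \eta) + \sin(5 \eta)$.
On $\eta \in \mathbb{R}$ each mode satisfies $(\sin(n\eta))'' = -n^2 \sin(n\eta)$, so $e^{-2n^2\sigma} \sin(n\eta)$ solves the heat equation; by superposition $u(\eta,\sigma) = \sum c_n e^{-2n^2\sigma} \sin(n\eta)$.
Reading off the coefficients: $c_3=3, c_4=1, c_5=1$, so $u(\eta,\sigma) = 3 e^{-18 \sigma} \sin(3 \eta) + e^{-32 \sigma} \sin(4 \eta) + e^{-50 \sigma} \sin(5 \eta)$.
Substituting back $\eta = \xi + 2\tau$, $\sigma = \tau$: $T(\xi,\tau) = u(\xi + 2\tau, \tau)$.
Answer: $T(\xi, \tau) = 3 e^{-18 \tau} \sin(6 \tau + 3 \xi) + e^{-32 \tau} \sin(8 \tau + 4 \xi) + e^{-50 \tau} \sin(10 \tau + 5 \xi)$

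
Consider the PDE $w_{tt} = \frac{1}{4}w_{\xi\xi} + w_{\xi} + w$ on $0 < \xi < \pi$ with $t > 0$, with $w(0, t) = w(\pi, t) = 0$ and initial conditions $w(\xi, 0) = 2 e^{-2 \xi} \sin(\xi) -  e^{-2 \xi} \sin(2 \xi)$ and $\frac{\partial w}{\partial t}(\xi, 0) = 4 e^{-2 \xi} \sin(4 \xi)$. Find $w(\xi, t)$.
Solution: Substitute $w = e^{-2\xi}u$.
Then $w_{\xi} = e^{-2\xi}(u_{\xi} - 2u)$, $w_{\xi\xi} = e^{-2\xi}(u_{\xi\xi} - 4u_{\xi} + 4u)$, $w_{tt} = e^{-2\xi}u_{tt}$; substituting and dividing by $e^{-2\xi}$, the lower-order terms cancel: $u_{tt} = \frac{1}{4}u_{\xi\xi}$ (standard wave equation).
Data for $u$: $u(\xi,0) = e^{2\xi}w(\xi,0) = 2 \sin(\xi) - \sin(2 \xi)$; $u_t(\xi,0) = e^{2\xi}w_t(\xi,0) = 4 \sin(4 \xi)$. The boundary conditions carry over: $u(0,t) = u(\pi,t) = 0$.
Separating variables: $u = \sum [A_n \cos(\omega_n t) + B_n \sin(\omega_n t)] \sin(n\xi)$, $\omega_n = n/2$. From ICs ($B_n$ = velocity coefficient / $\omega_n$): $A_1=2, A_2=-1, B_4=2$.
So $u(\xi,t) = 2 \sin(2 t) \sin(4 \xi) + 2 \sin(\xi) \cos(t/2) - \sin(2 \xi) \cos(t)$, and $w(\xi,t) = e^{-2\xi}u(\xi,t)$.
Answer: $w(\xi, t) = 2 e^{-2 \xi} \sin(\xi) \cos(t/2) -  e^{-2 \xi} \sin(2 \xi) \cos(t) + 2 e^{-2 \xi} \sin(4 \xi) \sin(2 t)$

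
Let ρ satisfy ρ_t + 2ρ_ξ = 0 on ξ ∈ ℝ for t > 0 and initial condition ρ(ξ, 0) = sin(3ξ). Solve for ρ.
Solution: By method of characteristics (waves move right with speed 2):
Along characteristics ξ - 2t = const, ρ is constant, so ρ(ξ,t) = f(ξ - 2t) with f = ρ(·, 0).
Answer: ρ(ξ, t) = -sin(6t - 3ξ)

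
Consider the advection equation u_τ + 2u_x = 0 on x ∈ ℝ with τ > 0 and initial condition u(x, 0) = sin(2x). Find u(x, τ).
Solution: By characteristics (dx/dτ = 2), u(x,τ) = f(x - 2τ) with f = u(·, 0).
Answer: u(x, τ) = sin(2x - 4τ)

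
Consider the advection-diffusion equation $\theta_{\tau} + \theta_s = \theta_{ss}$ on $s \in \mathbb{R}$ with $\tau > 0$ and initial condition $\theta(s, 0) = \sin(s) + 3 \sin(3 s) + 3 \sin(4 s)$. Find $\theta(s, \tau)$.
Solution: Change to a moving frame: let $\eta = s - \tau$, $\sigma = \tau$ and write $\theta(s,\tau) = u(\eta,\sigma)$.
By the chain rule $\theta_{\tau} = u_{\sigma} - u_{\eta}$, $\theta_s = u_{\eta}$, $\theta_{ss} = u_{\eta\eta}$.
Then $\theta_{\tau} + \theta_s = u_{\sigma}$: the advection term cancels and the PDE becomes the heat equation $u_{\sigma} = u_{\eta\eta}$ on $\eta \in \mathbb{R}$.
Initial data: $u(\eta,0) = \theta(\eta,0) = \sin(\eta) + 3 \sin(3 \eta) + 3 \sin(4 \eta)$.
On $\eta \in \mathbb{R}$ each mode satisfies $(\sin(n\eta))'' = -n^2 \sin(n\eta)$, so $e^{-n^2\sigma} \sin(n\eta)$ solves the heat equation; by superposition $u(\eta,\sigma) = \sum c_n e^{-n^2\sigma} \sin(n\eta)$.
Reading off the coefficients: $c_1=1, c_3=3, c_4=3$, so $u(\eta,\sigma) = e^{-\sigma} \sin(\eta) + 3 e^{-9 \sigma} \sin(3 \eta) + 3 e^{-16 \sigma} \sin(4 \eta)$.
Substituting back $\eta = s - \tau$, $\sigma = \tau$: $\theta(s,\tau) = u(s - \tau, \tau)$.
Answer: $\theta(s, \tau) = - e^{-\tau} \sin(\tau - s) - 3 e^{-9 \tau} \sin(3 \tau - 3 s) - 3 e^{-16 \tau} \sin(4 \tau - 4 s)$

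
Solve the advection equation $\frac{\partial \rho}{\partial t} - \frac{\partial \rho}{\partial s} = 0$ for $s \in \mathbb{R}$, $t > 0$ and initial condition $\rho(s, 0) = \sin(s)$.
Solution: By method of characteristics (waves move left with speed 1):
Along characteristics $s + t =$ const, $\rho$ is constant, so $\rho(s,t) = f(s + t)$ with $f = \rho( \cdot , 0)$.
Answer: $\rho(s, t) = \sin(s + t)$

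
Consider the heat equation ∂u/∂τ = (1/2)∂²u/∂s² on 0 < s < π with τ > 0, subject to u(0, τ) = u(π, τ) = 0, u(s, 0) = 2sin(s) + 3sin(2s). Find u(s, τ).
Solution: Using separation of variables u = X(s)T(τ):
Eigenfunctions: sin(ns), n = 1, 2, 3, ...
General solution: u(s, τ) = Σ c_n sin(ns) exp(-n² τ/2)
Matching u(s,0) = 2sin(s) + 3sin(2s) term by term: c_1=2, c_2=3.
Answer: u(s, τ) = 3exp(-2τ)sin(2s) + 2exp(-τ/2)sin(s)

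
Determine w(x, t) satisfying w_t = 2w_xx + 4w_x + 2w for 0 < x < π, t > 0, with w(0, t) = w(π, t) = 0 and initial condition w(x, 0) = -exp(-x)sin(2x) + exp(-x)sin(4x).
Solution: Substitute w = exp(-x)u, i.e. u = exp(x)w.
By the product rule, w_x = exp(-x)(u_x - u), w_xx = exp(-x)(u_xx - 2u_x + u), w_t = exp(-x)u_t.
Substituting into the PDE and dividing by exp(-x): u_t = 2(u_xx - 2u_x + u) + 4(u_x - u) + 2u.
The lower-order terms cancel, leaving the standard heat equation u_t = 2u_xx.
Initial data for u: u(x,0) = exp(x)w(x,0) = -sin(2x) + sin(4x). The boundary conditions carry over: u(0,t) = u(π,t) = 0.
Solve for u:
  Using separation of variables u = X(x)T(t):
  Eigenfunctions: sin(nx), n = 1, 2, 3, ...
  General solution: u(x, t) = Σ c_n sin(nx) exp(-2n² t)
  Matching u(x,0) = -sin(2x) + sin(4x) term by term: c_2=-1, c_4=1.
Hence u(x,t) = -exp(-8t)sin(2x) + exp(-32t)sin(4x).
Transform back: w(x,t) = exp(-x)u(x,t).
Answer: w(x, t) = -exp(-8t)exp(-x)sin(2x) + exp(-32t)exp(-x)sin(4x)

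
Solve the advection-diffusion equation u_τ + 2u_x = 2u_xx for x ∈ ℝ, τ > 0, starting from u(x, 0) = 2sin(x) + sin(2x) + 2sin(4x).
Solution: Moving frame: η = x - 2τ, σ = τ, u = w(η,σ), so u_τ = w_σ - 2w_η and u_xx = w_ηη.
Hence u_τ + 2u_x = w_σ and the PDE becomes the heat equation w_σ = 2w_ηη on η ∈ ℝ.
Initial data: w(η,0) = u(η,0) = 2sin(η) + sin(2η) + 2sin(4η). Each mode sin(nη) decays as exp(-2n²σ) on ℝ, so w(η,σ) = Σ c_n exp(-2n²σ) sin(nη) with c_1=2, c_2=1, c_4=2: w(η,σ) = 2exp(-2σ)sin(η) + exp(-8σ)sin(2η) + 2exp(-32σ)sin(4η).
Substituting back: u(x,τ) = w(x - 2τ, τ).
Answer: u(x, τ) = 2exp(-2τ)sin(x - 2τ) + exp(-8τ)sin(2x - 4τ) + 2exp(-32τ)sin(4x - 8τ)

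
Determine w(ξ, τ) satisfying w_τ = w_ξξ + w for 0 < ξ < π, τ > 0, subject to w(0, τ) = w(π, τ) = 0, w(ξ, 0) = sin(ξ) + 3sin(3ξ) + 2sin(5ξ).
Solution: Substitute w = exp(τ)u.
Then w_τ = exp(τ)(u_τ + u), w_ξξ = exp(τ)u_ξξ; substituting and dividing by exp(τ), the lower-order terms cancel: u_τ = u_ξξ (standard heat equation).
Data for u: u(ξ,0) = w(ξ,0) = sin(ξ) + 3sin(3ξ) + 2sin(5ξ). The boundary conditions carry over: u(0,τ) = u(π,τ) = 0.
Separating variables: u = Σ c_n exp(-n²τ) sin(nξ). From u(ξ,0) = sin(ξ) + 3sin(3ξ) + 2sin(5ξ): c_1=1, c_3=3, c_5=2.
So u(ξ,τ) = exp(-τ)sin(ξ) + 3exp(-9τ)sin(3ξ) + 2exp(-25τ)sin(5ξ), and w(ξ,τ) = exp(τ)u(ξ,τ).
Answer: w(ξ, τ) = sin(ξ) + 3exp(-8τ)sin(3ξ) + 2exp(-24τ)sin(5ξ)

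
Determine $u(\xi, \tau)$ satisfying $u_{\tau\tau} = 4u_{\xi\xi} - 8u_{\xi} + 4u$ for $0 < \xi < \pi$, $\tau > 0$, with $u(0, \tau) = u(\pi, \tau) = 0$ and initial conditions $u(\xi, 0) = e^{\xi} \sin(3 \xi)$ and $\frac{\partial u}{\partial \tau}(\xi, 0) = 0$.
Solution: Substitute $u = e^{\xi}w$.
Then $u_{\xi} = e^{\xi}(w_{\xi} + w)$, $u_{\xi\xi} = e^{\xi}(w_{\xi\xi} + 2w_{\xi} + w)$, $u_{\tau\tau} = e^{\xi}w_{\tau\tau}$; substituting and dividing by $e^{\xi}$, the lower-order terms cancel: $w_{\tau\tau} = 4w_{\xi\xi}$ (standard wave equation).
Data for $w$: $w(\xi,0) = e^{-\xi}u(\xi,0) = \sin(3 \xi)$; $w_{\tau}(\xi,0) = e^{-\xi}u_{\tau}(\xi,0) = 0$. The boundary conditions carry over: $w(0,\tau) = w(\pi,\tau) = 0$.
Separating variables: $w = \sum [A_n \cos(\omega_n \tau) + B_n \sin(\omega_n \tau)] \sin(n\xi)$, $\omega_n = 2n$. From ICs: $A_3=1$.
So $w(\xi,\tau) = \sin(3 \xi) \cos(6 \tau)$, and $u(\xi,\tau) = e^{\xi}w(\xi,\tau)$.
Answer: $u(\xi, \tau) = e^{\xi} \sin(3 \xi) \cos(6 \tau)$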